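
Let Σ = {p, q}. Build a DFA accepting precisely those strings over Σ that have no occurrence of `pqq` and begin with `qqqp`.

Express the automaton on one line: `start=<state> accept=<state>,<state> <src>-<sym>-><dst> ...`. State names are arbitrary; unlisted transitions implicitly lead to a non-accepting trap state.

start=s0 accept=s5,s6 s0-p->s1 s0-q->s2 s1-p->s1 s1-q->s1 s2-p->s1 s2-q->s3 s3-p->s1 s3-q->s4 s4-p->s5 s4-q->s1 s5-p->s5 s5-q->s6 s6-p->s5 s6-q->s1

Build one automaton per condition and run them in lockstep. The first has 4 states tracking partial matches of the forbidden pattern `pqq`; the second has 6 states tracking whether the input so far still matches the prefix `qqqp`. A product state is a pair (one from each), accepting exactly when both do. Equivalent product states are then merged.
With 7 states:
        p   q  
>  s0   s1  s2 
   s1   s1  s1 
   s2   s1  s3 
   s3   s1  s4 
   s4   s5  s1 
 * s5   s5  s6 
 * s6   s5  s1 
(> = start, * = accepting)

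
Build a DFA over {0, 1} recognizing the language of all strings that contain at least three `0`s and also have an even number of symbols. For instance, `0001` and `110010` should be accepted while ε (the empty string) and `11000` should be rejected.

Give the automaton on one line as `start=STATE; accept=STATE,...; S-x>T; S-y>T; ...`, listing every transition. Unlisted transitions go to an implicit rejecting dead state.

Run two small machines in parallel and take their product. One (5 states) tracks the count of `0`s, saturating at 4; the other (2 states) tracks the input length modulo 2. Each combined state is a pair, one component from each; accept when both components accept. After merging equivalent states the machine shrinks.
With 8 states:
        0   1  
>  S0   S1  S2 
   S1   S3  S4 
   S2   S4  S0 
   S3   S5  S6 
   S4   S6  S1 
   S5   S7  S7 
   S6   S7  S3 
 * S7   S5  S5 
(> = start, * = accepting)

start=S0; accept=S7; S0-0>S1; S0-1>S2; S1-0>S3; S1-1>S4; S2-0>S4; S2-1>S0; S3-0>S5; S3-1>S6; S4-0>S6; S4-1>S1; S5-0>S7; S5-1>S7; S6-0>S7; S6-1>S3; S7-0>S5; S7-1>S5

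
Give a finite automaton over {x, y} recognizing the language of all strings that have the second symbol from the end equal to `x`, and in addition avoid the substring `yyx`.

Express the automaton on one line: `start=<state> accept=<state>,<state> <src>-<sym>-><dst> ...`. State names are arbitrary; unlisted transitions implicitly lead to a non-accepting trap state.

start=S0 accept=S3,S4 S0-x->S1 S0-y->S2 S1-x->S3 S1-y->S4 S2-x->S1 S2-y->S5 S3-x->S3 S3-y->S4 S4-x->S1 S4-y->S5 S5-x->S5 S5-y->S5

Build one automaton per condition and run them in lockstep. One (7 states) tracks the last 2 symbols read; the other (4 states) tracks partial matches of the forbidden pattern `yyx`. Each combined state is a pair, one component from each; accept when both components accept. Minimizing collapses redundant product states.
        x   y  
>  S0   S1  S2 
   S1   S3  S4 
   S2   S1  S5 
 * S3   S3  S4 
 * S4   S1  S5 
   S5   S5  S5 
(> = start, * = accepting)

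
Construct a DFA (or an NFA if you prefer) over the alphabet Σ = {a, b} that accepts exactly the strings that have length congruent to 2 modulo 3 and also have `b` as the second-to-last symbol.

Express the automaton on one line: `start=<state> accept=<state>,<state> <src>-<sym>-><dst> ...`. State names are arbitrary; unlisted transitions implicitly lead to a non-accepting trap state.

start=s0 accept=s4 s0-a->s1 s0-b->s2 s1-a->s3 s1-b->s3 s2-a->s4 s2-b->s4 s3-a->s0 s3-b->s0 s4-a->s0 s4-b->s0

Build one automaton per condition and run them in lockstep. One (3 states) tracks the input length modulo 3; the other (7 states) tracks the last 2 symbols read. Each combined state is a pair, one component from each; accept when both components accept. Minimizing collapses redundant product states.
With 5 states:
        a   b  
>  s0   s1  s2 
   s1   s3  s3 
   s2   s4  s4 
   s3   s0  s0 
 * s4   s0  s0 
(> = start, * = accepting)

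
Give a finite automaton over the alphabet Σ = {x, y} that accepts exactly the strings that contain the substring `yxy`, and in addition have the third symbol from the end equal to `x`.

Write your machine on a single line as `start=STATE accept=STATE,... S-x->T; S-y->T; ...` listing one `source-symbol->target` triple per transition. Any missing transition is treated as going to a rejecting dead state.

Run two small machines in parallel and take their product. The first has 4 states tracking whether and how much of `yxy` has been seen; the second has 15 states tracking the last 3 symbols read. A product state is a pair (one from each), accepting exactly when both do. Equivalent product states are then merged.
With 11 states:
       x  y 
>  A   A  B 
   B   C  B 
   C   A  D 
   D   E  F 
 * E   G  D 
 * F   H  I 
   G   J  K 
   H   G  D 
   I   H  I 
 * J   J  K 
 * K   E  F 
(> = start, * = accepting)

start=A; accept=E,F,J,K; A-x->A; A-y->B; B-x->C; B-y->B; C-x->A; C-y->D; D-x->E; D-y->F; E-x->G; E-y->D; F-x->H; F-y->I; G-x->J; G-y->K; H-x->G; H-y->D; I-x->H; I-y->I; J-x->J; J-y->K; K-x->E; K-y->F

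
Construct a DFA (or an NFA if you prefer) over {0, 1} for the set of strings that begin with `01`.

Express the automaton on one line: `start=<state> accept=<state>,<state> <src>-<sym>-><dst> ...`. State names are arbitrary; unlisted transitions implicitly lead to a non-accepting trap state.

Check the first 2 symbols one by one: q0 through q1 record how many have matched `01` so far; any wrong symbol goes to the dead state q3. After all 2 match we enter the accepting sink q2.
        0   1  
>  q0   q1  q3 
   q1   q3  q2 
 * q2   q2  q2 
   q3   q3  q3 
(> = start, * = accepting)

start=q0 accept=q2 q0-0->q1 q0-1->q3 q1-0->q3 q1-1->q2 q2-0->q2 q2-1->q2 q3-0->q3 q3-1->q3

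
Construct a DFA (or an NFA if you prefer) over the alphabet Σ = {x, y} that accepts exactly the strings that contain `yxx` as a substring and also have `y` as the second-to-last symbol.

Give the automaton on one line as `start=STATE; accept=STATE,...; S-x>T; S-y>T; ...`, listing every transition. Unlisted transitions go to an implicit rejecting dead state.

start=s0; accept=s5,s6; s0-x>s0; s0-y>s1; s1-x>s2; s1-y>s1; s2-x>s3; s2-y>s1; s3-x>s3; s3-y>s4; s4-x>s5; s4-y>s6; s5-x>s3; s5-y>s4; s6-x>s5; s6-y>s6

Build one automaton per condition and run them in lockstep. The first has 4 states tracking whether and how much of `yxx` has been seen; the second has 7 states tracking the last 2 symbols read. A product state is a pair (one from each), accepting exactly when both do. Equivalent product states are then merged.
With 7 states:
        x   y  
>  s0   s0  s1 
   s1   s2  s1 
   s2   s3  s1 
   s3   s3  s4 
   s4   s5  s6 
 * s5   s3  s4 
 * s6   s5  s6 
(> = start, * = accepting)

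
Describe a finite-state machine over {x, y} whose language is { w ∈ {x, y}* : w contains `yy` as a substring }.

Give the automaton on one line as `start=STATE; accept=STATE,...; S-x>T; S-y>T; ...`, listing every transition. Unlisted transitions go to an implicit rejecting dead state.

start=q0; accept=q2; q0-x>q0; q0-y>q1; q1-x>q0; q1-y>q2; q2-x>q2; q2-y>q2

Track how much of `yy` has been matched so far: state q0 is no progress, q2 is the absorbing accept state reached once `yy` has occurred. Intermediate states record partial matches; on a mismatch, fall back to the longest reusable overlap.
With 3 states:
        x   y  
>  q0   q0  q1 
   q1   q0  q2 
 * q2   q2  q2 
(> = start, * = accepting)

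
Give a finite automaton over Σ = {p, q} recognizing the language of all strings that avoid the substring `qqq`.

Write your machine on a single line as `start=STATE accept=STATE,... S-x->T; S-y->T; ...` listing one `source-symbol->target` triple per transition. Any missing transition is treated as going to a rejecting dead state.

start=S0; accept=S0,S1,S2; S0-p->S0; S0-q->S1; S1-p->S0; S1-q->S2; S2-p->S0; S2-q->S3; S3-p->S3; S3-q->S3

Track partial matches of the forbidden pattern `qqq`. State S3 is a dead state reached once `qqq` has occurred; every other state accepts. S0 means no part of `qqq` is currently matched.
With 4 states:
        p   q  
>* S0   S0  S1 
 * S1   S0  S2 
 * S2   S0  S3 
   S3   S3  S3 
(> = start, * = accepting)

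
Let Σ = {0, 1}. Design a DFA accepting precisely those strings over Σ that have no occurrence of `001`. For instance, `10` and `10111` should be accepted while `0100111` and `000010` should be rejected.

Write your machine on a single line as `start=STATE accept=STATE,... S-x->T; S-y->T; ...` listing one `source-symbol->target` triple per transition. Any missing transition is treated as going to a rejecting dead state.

start=A; accept=A,B,C; A-0->B; A-1->A; B-0->C; B-1->A; C-0->C; C-1->D; D-0->D; D-1->D

Track partial matches of the forbidden pattern `001`. State D is a dead state reached once `001` has occurred; every other state accepts. A means no part of `001` is currently matched.
4 states suffice.
       0  1 
>* A   B  A 
 * B   C  A 
 * C   C  D 
   D   D  D 
(> = start, * = accepting)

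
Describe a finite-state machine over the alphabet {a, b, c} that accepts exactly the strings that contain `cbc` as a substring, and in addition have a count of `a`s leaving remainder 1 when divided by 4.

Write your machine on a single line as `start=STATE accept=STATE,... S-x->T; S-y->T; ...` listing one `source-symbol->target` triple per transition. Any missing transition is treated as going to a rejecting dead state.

start=q0; accept=q12; q0-a->q1; q0-b->q0; q0-c->q2; q1-a->q3; q1-b->q1; q1-c->q4; q2-a->q1; q2-b->q5; q2-c->q2; q3-a->q6; q3-b->q3; q3-c->q7; q4-a->q3; q4-b->q8; q4-c->q4; q5-a->q1; q5-b->q0; q5-c->q9; q6-a->q0; q6-b->q6; q6-c->q10; q7-a->q6; q7-b->q11; q7-c->q7; q8-a->q3; q8-b->q1; q8-c->q12; q9-a->q12; q9-b->q9; q9-c->q9; q10-a->q0; q10-b->q13; q10-c->q10; q11-a->q6; q11-b->q3; q11-c->q14; q12-a->q14; q12-b->q12; q12-c->q12; q13-a->q0; q13-b->q6; q13-c->q15; q14-a->q15; q14-b->q14; q14-c->q14; q15-a->q9; q15-b->q15; q15-c->q15

Run two small machines in parallel and take their product. One (4 states) tracks whether and how much of `cbc` has been seen; the other (4 states) tracks the count of `a`s modulo 4. Each combined state is a pair, one component from each; accept when both components accept.
With 16 states:
          a    b    c  
>  q0     q1   q0   q2 
   q1     q3   q1   q4 
   q2     q1   q5   q2 
   q3     q6   q3   q7 
   q4     q3   q8   q4 
   q5     q1   q0   q9 
   q6     q0   q6  q10 
   q7     q6  q11   q7 
   q8     q3   q1  q12 
   q9    q12   q9   q9 
   q10    q0  q13  q10 
   q11    q6   q3  q14 
 * q12   q14  q12  q12 
   q13    q0   q6  q15 
   q14   q15  q14  q14 
   q15    q9  q15  q15 
(> = start, * = accepting)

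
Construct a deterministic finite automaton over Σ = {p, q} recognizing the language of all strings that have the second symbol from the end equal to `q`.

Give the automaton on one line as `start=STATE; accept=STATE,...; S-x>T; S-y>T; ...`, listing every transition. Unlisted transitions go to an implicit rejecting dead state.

Because acceptance depends on a position counted from the end, the machine has to buffer the most recent 2 symbols. Make each state the string of the last up-to-2 symbols read; on input `x` shift the window left and append `x`. Accept when the buffered window has length 2 and begins with `q`.
7 states suffice.
       p  q 
>  A   B  C 
   B   D  E 
   C   F  G 
   D   D  E 
   E   F  G 
 * F   D  E 
 * G   F  G 
(> = start, * = accepting)

start=A; accept=F,G; A-p>B; A-q>C; B-p>D; B-q>E; C-p>F; C-q>G; D-p>D; D-q>E; E-p>F; E-q>G; F-p>D; F-q>E; G-p>F; G-q>G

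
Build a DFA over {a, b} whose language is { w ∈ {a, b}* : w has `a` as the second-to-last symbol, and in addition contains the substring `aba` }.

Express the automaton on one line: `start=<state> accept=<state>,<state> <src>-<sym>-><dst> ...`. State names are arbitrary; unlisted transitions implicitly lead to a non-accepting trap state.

start=S0 accept=S4,S5 S0-a->S1 S0-b->S0 S1-a->S1 S1-b->S2 S2-a->S3 S2-b->S0 S3-a->S4 S3-b->S5 S4-a->S4 S4-b->S5 S5-a->S3 S5-b->S6 S6-a->S3 S6-b->S6

Build one automaton per condition and run them in lockstep. The first has 7 states tracking the last 2 symbols read; the second has 4 states tracking whether and how much of `aba` has been seen. A product state is a pair (one from each), accepting exactly when both do. Minimizing collapses redundant product states.
7 states suffice.
        a   b  
>  S0   S1  S0 
   S1   S1  S2 
   S2   S3  S0 
   S3   S4  S5 
 * S4   S4  S5 
 * S5   S3  S6 
   S6   S3  S6 
(> = start, * = accepting)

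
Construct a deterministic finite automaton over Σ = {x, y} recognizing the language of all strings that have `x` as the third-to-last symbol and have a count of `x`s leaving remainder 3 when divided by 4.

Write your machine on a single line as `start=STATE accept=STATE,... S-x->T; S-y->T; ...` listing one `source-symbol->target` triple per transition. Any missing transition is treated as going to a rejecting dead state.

start=q0; accept=q4,q7,q8,q11; q0-x->q1; q0-y->q0; q1-x->q2; q1-y->q3; q2-x->q4; q2-y->q5; q3-x->q6; q3-y->q3; q4-x->q0; q4-y->q7; q5-x->q8; q5-y->q9; q6-x->q10; q6-y->q5; q7-x->q0; q7-y->q11; q8-x->q0; q8-y->q12; q9-x->q13; q9-y->q9; q10-x->q0; q10-y->q7; q11-x->q0; q11-y->q14; q12-x->q0; q12-y->q11; q13-x->q0; q13-y->q12; q14-x->q0; q14-y->q14

Handle the two conditions separately and then intersect. One (15 states) tracks the last 3 symbols read; the other (4 states) tracks the count of `x`s modulo 4. Each combined state is a pair, one component from each; accept when both components accept. Minimizing collapses redundant product states.
With 15 states:
          x    y  
>  q0     q1   q0 
   q1     q2   q3 
   q2     q4   q5 
   q3     q6   q3 
 * q4     q0   q7 
   q5     q8   q9 
   q6    q10   q5 
 * q7     q0  q11 
 * q8     q0  q12 
   q9    q13   q9 
   q10    q0   q7 
 * q11    q0  q14 
   q12    q0  q11 
   q13    q0  q12 
   q14    q0  q14 
(> = start, * = accepting)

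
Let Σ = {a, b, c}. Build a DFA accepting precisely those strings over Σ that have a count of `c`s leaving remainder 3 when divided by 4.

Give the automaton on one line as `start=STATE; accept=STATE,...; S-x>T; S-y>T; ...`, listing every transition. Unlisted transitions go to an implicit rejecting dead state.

Keep the running count of `c`s modulo 4: each `c` advances along the cycle q0 → q1 → q2 → q3 → q0 while other symbols loop. Accept at q3.
4 states suffice.
        a   b   c  
>  q0   q0  q0  q1 
   q1   q1  q1  q2 
   q2   q2  q2  q3 
 * q3   q3  q3  q0 
(> = start, * = accepting)

start=q0; accept=q3; q0-a>q0; q0-b>q0; q0-c>q1; q1-a>q1; q1-b>q1; q1-c>q2; q2-a>q2; q2-b>q2; q2-c>q3; q3-a>q3; q3-b>q3; q3-c>q0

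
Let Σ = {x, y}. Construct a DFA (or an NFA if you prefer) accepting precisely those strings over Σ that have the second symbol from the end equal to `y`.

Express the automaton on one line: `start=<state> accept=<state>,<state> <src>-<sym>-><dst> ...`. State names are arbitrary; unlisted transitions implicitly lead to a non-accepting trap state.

A DFA must remember the last 2 symbols (since which symbol is second-to-last isn't known until the input ends). Use one state per possible window of the last ≤2 symbols; accept from those whose window starts with `y`.
A 7-state machine:
        x   y  
>  S0   S1  S2 
   S1   S3  S4 
   S2   S5  S6 
   S3   S3  S4 
   S4   S5  S6 
 * S5   S3  S4 
 * S6   S5  S6 
(> = start, * = accepting)

start=S0 accept=S5,S6 S0-x->S1 S0-y->S2 S1-x->S3 S1-y->S4 S2-x->S5 S2-y->S6 S3-x->S3 S3-y->S4 S4-x->S5 S4-y->S6 S5-x->S3 S5-y->S4 S6-x->S5 S6-y->S6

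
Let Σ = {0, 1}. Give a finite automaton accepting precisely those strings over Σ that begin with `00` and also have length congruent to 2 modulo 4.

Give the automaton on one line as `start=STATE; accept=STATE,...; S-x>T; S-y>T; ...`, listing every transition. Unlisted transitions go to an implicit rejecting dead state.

start=s0; accept=s3; s0-0>s1; s0-1>s2; s1-0>s3; s1-1>s2; s2-0>s2; s2-1>s2; s3-0>s4; s3-1>s4; s4-0>s5; s4-1>s5; s5-0>s6; s5-1>s6; s6-0>s3; s6-1>s3

Run two small machines in parallel and take their product. One (4 states) tracks whether the input so far still matches the prefix `00`; the other (4 states) tracks the input length modulo 4. Each combined state is a pair, one component from each; accept when both components accept. Minimizing collapses redundant product states.
A 7-state machine:
        0   1  
>  s0   s1  s2 
   s1   s3  s2 
   s2   s2  s2 
 * s3   s4  s4 
   s4   s5  s5 
   s5   s6  s6 
   s6   s3  s3 
(> = start, * = accepting)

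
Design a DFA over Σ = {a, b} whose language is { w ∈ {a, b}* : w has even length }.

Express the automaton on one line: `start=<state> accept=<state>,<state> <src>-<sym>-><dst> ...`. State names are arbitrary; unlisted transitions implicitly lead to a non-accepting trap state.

start=s0 accept=s0 s0-a->s1 s0-b->s1 s1-a->s0 s1-b->s0

Only the length mod 2 matters, so use a 2-cycle: from any state, every input symbol moves to the next state, wrapping s1 back to s0. Mark s0 accepting.
        a   b  
>* s0   s1  s1 
   s1   s0  s0 
(> = start, * = accepting)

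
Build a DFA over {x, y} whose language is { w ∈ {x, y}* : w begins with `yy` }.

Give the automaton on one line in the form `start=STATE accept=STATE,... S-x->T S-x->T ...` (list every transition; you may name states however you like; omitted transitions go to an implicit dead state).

start=s0 accept=s2 s0-x->s3 s0-y->s1 s1-x->s3 s1-y->s2 s2-x->s2 s2-y->s2 s3-x->s3 s3-y->s3

Check the first 2 symbols one by one: s0 through s1 record how many have matched `yy` so far; any wrong symbol goes to the dead state s3. After all 2 match we enter the accepting sink s2.
        x   y  
>  s0   s3  s1 
   s1   s3  s2 
 * s2   s2  s2 
   s3   s3  s3 
(> = start, * = accepting)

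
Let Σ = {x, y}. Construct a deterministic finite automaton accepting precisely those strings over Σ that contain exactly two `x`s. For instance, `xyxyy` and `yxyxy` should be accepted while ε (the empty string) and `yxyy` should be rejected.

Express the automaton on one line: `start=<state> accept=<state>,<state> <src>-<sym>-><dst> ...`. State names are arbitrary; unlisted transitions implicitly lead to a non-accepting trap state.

Only the number of `x`s matters, and only up to 3. Make a chain s0 → s1 → s2 → s3 advanced by each `x` (with s3 absorbing); every other symbol self-loops. The accepting set is {s2}.
4 states suffice.
        x   y  
>  s0   s1  s0 
   s1   s2  s1 
 * s2   s3  s2 
   s3   s3  s3 
(> = start, * = accepting)

start=s0 accept=s2 s0-x->s1 s0-y->s0 s1-x->s2 s1-y->s1 s2-x->s3 s2-y->s2 s3-x->s3 s3-y->s3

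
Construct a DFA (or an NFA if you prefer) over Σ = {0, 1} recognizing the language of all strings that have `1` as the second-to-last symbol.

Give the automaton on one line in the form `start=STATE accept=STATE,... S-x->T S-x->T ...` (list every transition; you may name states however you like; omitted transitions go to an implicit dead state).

start=q0 accept=q5,q6 q0-0->q1 q0-1->q2 q1-0->q3 q1-1->q4 q2-0->q5 q2-1->q6 q3-0->q3 q3-1->q4 q4-0->q5 q4-1->q6 q5-0->q3 q5-1->q4 q6-0->q5 q6-1->q6

Because acceptance depends on a position counted from the end, the machine has to buffer the most recent 2 symbols. Make each state the string of the last up-to-2 symbols read; on input `x` shift the window left and append `x`. Accept when the buffered window has length 2 and begins with `1`.
A 7-state machine:
        0   1  
>  q0   q1  q2 
   q1   q3  q4 
   q2   q5  q6 
   q3   q3  q4 
   q4   q5  q6 
 * q5   q3  q4 
 * q6   q5  q6 
(> = start, * = accepting)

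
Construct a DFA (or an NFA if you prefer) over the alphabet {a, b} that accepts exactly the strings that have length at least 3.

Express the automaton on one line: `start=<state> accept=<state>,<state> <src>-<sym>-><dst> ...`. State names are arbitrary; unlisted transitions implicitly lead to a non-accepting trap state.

We only need to distinguish lengths 0, 1, …, 3, and '>3'. Chain S0 → S1 → S2 → S3 → S4 on every symbol, with S4 looping. Accepting states: {S3, S4}.
With 5 states:
        a   b  
>  S0   S1  S1 
   S1   S2  S2 
   S2   S3  S3 
 * S3   S4  S4 
 * S4   S4  S4 
(> = start, * = accepting)

start=S0 accept=S3,S4 S0-a->S1 S0-b->S1 S1-a->S2 S1-b->S2 S2-a->S3 S2-b->S3 S3-a->S4 S3-b->S4 S4-a->S4 S4-b->S4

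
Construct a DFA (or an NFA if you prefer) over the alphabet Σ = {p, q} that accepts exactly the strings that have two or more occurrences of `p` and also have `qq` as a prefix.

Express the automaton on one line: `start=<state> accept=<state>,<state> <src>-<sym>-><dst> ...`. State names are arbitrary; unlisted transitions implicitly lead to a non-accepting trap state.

start=S0 accept=S5 S0-p->S1 S0-q->S2 S1-p->S1 S1-q->S1 S2-p->S1 S2-q->S3 S3-p->S4 S3-q->S3 S4-p->S5 S4-q->S4 S5-p->S5 S5-q->S5

Run two small machines in parallel and take their product. One (4 states) tracks the count of `p`s, saturating at 3; the other (4 states) tracks whether the input so far still matches the prefix `qq`. Each combined state is a pair, one component from each; accept when both components accept. After merging equivalent states the machine shrinks.
A 6-state machine:
        p   q  
>  S0   S1  S2 
   S1   S1  S1 
   S2   S1  S3 
   S3   S4  S3 
   S4   S5  S4 
 * S5   S5  S5 
(> = start, * = accepting)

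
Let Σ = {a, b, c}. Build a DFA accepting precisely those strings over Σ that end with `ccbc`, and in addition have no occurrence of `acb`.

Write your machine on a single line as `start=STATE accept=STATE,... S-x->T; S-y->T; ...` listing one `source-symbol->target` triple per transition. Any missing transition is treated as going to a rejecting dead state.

start=q0; accept=q8; q0-a->q1; q0-b->q0; q0-c->q2; q1-a->q1; q1-b->q0; q1-c->q3; q2-a->q1; q2-b->q0; q2-c->q4; q3-a->q1; q3-b->q5; q3-c->q4; q4-a->q1; q4-b->q6; q4-c->q4; q5-a->q5; q5-b->q5; q5-c->q7; q6-a->q1; q6-b->q0; q6-c->q8; q7-a->q5; q7-b->q5; q7-c->q9; q8-a->q1; q8-b->q0; q8-c->q4; q9-a->q5; q9-b->q10; q9-c->q9; q10-a->q5; q10-b->q5; q10-c->q11; q11-a->q5; q11-b->q5; q11-c->q9

Run two small machines in parallel and take their product. One (5 states) tracks how much of the suffix `ccbc` has currently been matched; the other (4 states) tracks partial matches of the forbidden pattern `acb`. Each combined state is a pair, one component from each; accept when both components accept.
          a    b    c  
>  q0     q1   q0   q2 
   q1     q1   q0   q3 
   q2     q1   q0   q4 
   q3     q1   q5   q4 
   q4     q1   q6   q4 
   q5     q5   q5   q7 
   q6     q1   q0   q8 
   q7     q5   q5   q9 
 * q8     q1   q0   q4 
   q9     q5  q10   q9 
   q10    q5   q5  q11 
   q11    q5   q5   q9 
(> = start, * = accepting)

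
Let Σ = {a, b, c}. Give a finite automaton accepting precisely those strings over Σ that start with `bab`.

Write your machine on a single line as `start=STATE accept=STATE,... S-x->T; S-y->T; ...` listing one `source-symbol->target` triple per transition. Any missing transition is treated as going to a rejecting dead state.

start=q0; accept=q3; q0-a->q4; q0-b->q1; q0-c->q4; q1-a->q2; q1-b->q4; q1-c->q4; q2-a->q4; q2-b->q3; q2-c->q4; q3-a->q3; q3-b->q3; q3-c->q3; q4-a->q4; q4-b->q4; q4-c->q4

Walk along `bab` while the input agrees: from q0 take `b` to q1, and so on. Any deviation drops to the rejecting sink q4. Once q3 is reached the prefix is confirmed and every continuation is accepted.
5 states suffice.
        a   b   c  
>  q0   q4  q1  q4 
   q1   q2  q4  q4 
   q2   q4  q3  q4 
 * q3   q3  q3  q3 
   q4   q4  q4  q4 
(> = start, * = accepting)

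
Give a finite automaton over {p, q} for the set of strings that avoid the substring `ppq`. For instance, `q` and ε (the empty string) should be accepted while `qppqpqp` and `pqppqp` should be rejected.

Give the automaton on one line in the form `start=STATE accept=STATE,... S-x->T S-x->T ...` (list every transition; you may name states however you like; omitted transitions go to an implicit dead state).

start=A accept=A,B,C A-p->B A-q->A B-p->C B-q->A C-p->C C-q->D D-p->D D-q->D

This is the complement of 'contains `ppq`'. Use the same substring-matching states — A through D holding how much of `ppq` has just been matched — but flip the accepting set: everything except the trap D accepts.
With 4 states:
       p  q 
>* A   B  A 
 * B   C  A 
 * C   C  D 
   D   D  D 
(> = start, * = accepting)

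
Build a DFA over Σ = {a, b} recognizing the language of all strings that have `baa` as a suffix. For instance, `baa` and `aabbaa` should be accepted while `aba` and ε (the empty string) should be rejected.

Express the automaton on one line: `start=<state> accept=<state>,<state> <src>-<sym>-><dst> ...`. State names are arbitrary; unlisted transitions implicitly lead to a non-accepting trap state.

Let each state record the length of the longest suffix of the input read so far that is also a prefix of `baa`. s1 means the last symbol is `b`; s2 means the last 2 symbols are `ba`; s3 means the last 3 symbols are `baa`. Accept only at s3, where the string currently ends in `baa`.
4 states suffice.
        a   b  
>  s0   s0  s1 
   s1   s2  s1 
   s2   s3  s1 
 * s3   s0  s1 
(> = start, * = accepting)

start=s0 accept=s3 s0-a->s0 s0-b->s1 s1-a->s2 s1-b->s1 s2-a->s3 s2-b->s1 s3-a->s0 s3-b->s1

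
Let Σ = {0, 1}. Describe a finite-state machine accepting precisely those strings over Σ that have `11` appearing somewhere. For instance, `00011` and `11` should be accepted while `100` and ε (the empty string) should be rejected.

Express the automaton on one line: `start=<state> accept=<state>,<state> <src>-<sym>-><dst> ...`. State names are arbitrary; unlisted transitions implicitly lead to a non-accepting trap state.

start=s0 accept=s2 s0-0->s0 s0-1->s1 s1-0->s0 s1-1->s2 s2-0->s2 s2-1->s2

Track how much of `11` has been matched so far: state s0 is no progress, s2 is the absorbing accept state reached once `11` has occurred. Intermediate states record partial matches; on a mismatch, fall back to the longest reusable overlap.
With 3 states:
        0   1  
>  s0   s0  s1 
   s1   s0  s2 
 * s2   s2  s2 
(> = start, * = accepting)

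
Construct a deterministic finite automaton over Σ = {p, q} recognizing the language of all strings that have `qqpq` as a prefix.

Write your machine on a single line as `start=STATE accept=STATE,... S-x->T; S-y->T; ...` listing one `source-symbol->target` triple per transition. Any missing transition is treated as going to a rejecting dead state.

start=A; accept=E; A-p->F; A-q->B; B-p->F; B-q->C; C-p->D; C-q->F; D-p->F; D-q->E; E-p->E; E-q->E; F-p->F; F-q->F

Check the first 4 symbols one by one: A through D record how many have matched `qqpq` so far; any wrong symbol goes to the dead state F. After all 4 match we enter the accepting sink E.
6 states suffice.
       p  q 
>  A   F  B 
   B   F  C 
   C   D  F 
   D   F  E 
 * E   E  E 
   F   F  F 
(> = start, * = accepting)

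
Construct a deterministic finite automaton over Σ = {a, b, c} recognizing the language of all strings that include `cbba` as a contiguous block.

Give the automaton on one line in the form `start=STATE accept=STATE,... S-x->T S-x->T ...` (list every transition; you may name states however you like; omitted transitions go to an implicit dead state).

start=q0 accept=q4 q0-a->q0 q0-b->q0 q0-c->q1 q1-a->q0 q1-b->q2 q1-c->q1 q2-a->q0 q2-b->q3 q2-c->q1 q3-a->q4 q3-b->q0 q3-c->q1 q4-a->q4 q4-b->q4 q4-c->q4

States q0..q3 record the length of the longest prefix of `cbba` that matches the current input suffix. Reaching q4 means `cbba` has been seen, and we stay there forever. Accept from q4.
A 5-state machine:
        a   b   c  
>  q0   q0  q0  q1 
   q1   q0  q2  q1 
   q2   q0  q3  q1 
   q3   q4  q0  q1 
 * q4   q4  q4  q4 
(> = start, * = accepting)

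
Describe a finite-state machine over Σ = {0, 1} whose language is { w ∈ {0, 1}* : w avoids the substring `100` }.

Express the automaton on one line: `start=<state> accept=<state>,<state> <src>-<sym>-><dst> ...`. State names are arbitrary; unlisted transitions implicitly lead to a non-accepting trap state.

This is the complement of 'contains `100`'. Use the same substring-matching states — s0 through s3 holding how much of `100` has just been matched — but flip the accepting set: everything except the trap s3 accepts.
4 states suffice.
        0   1  
>* s0   s0  s1 
 * s1   s2  s1 
 * s2   s3  s1 
   s3   s3  s3 
(> = start, * = accepting)

start=s0 accept=s0,s1,s2 s0-0->s0 s0-1->s1 s1-0->s2 s1-1->s1 s2-0->s3 s2-1->s1 s3-0->s3 s3-1->s3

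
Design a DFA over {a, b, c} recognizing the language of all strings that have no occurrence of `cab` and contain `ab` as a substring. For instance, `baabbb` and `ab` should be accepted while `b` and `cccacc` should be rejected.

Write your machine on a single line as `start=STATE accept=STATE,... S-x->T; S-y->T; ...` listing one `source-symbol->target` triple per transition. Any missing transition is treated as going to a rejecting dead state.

Run two small machines in parallel and take their product. The first has 4 states tracking partial matches of the forbidden pattern `cab`; the second has 3 states tracking whether and how much of `ab` has been seen. A product state is a pair (one from each), accepting exactly when both do.
        a   b   c  
>  s0   s1  s0  s2 
   s1   s1  s3  s2 
   s2   s4  s0  s2 
 * s3   s3  s3  s5 
   s4   s1  s6  s2 
 * s5   s7  s3  s5 
   s6   s6  s6  s6 
 * s7   s3  s6  s5 
(> = start, * = accepting)

start=s0; accept=s3,s5,s7; s0-a->s1; s0-b->s0; s0-c->s2; s1-a->s1; s1-b->s3; s1-c->s2; s2-a->s4; s2-b->s0; s2-c->s2; s3-a->s3; s3-b->s3; s3-c->s5; s4-a->s1; s4-b->s6; s4-c->s2; s5-a->s7; s5-b->s3; s5-c->s5; s6-a->s6; s6-b->s6; s6-c->s6; s7-a->s3; s7-b->s6; s7-c->s5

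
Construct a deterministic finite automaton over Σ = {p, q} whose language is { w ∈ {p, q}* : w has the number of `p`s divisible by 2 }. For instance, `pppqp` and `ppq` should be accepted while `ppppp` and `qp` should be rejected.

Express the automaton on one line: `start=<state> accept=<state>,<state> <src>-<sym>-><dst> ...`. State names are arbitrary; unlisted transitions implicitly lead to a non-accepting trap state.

start=S0 accept=S0 S0-p->S1 S0-q->S0 S1-p->S0 S1-q->S1

The only thing that matters is how many `p`s have appeared, reduced mod 2. Use one state per residue: S0 for 0, …, S1 for 1. Reading `p` moves to the next residue; anything else stays put. S0 is accepting.
A 2-state machine:
        p   q  
>* S0   S1  S0 
   S1   S0  S1 
(> = start, * = accepting)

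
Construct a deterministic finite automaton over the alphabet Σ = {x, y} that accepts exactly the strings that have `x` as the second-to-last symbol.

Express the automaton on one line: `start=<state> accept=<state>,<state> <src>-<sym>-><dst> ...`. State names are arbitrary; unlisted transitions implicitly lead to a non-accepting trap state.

start=q0 accept=q3,q4 q0-x->q1 q0-y->q2 q1-x->q3 q1-y->q4 q2-x->q5 q2-y->q6 q3-x->q3 q3-y->q4 q4-x->q5 q4-y->q6 q5-x->q3 q5-y->q4 q6-x->q5 q6-y->q6

A DFA must remember the last 2 symbols (since which symbol is second-to-last isn't known until the input ends). Use one state per possible window of the last ≤2 symbols; accept from those whose window starts with `x`.
        x   y  
>  q0   q1  q2 
   q1   q3  q4 
   q2   q5  q6 
 * q3   q3  q4 
 * q4   q5  q6 
   q5   q3  q4 
   q6   q5  q6 
(> = start, * = accepting)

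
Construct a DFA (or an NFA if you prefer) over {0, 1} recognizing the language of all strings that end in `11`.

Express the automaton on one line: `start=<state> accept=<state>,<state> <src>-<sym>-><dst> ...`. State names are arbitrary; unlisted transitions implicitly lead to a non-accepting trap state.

Let each state record the length of the longest suffix of the input read so far that is also a prefix of `11`. B means the last symbol is `1`; C means the last 2 symbols are `11`. Accept only at C, where the string currently ends in `11`.
3 states suffice.
       0  1 
>  A   A  B 
   B   A  C 
 * C   A  C 
(> = start, * = accepting)

start=A accept=C A-0->A A-1->B B-0->A B-1->C C-0->A C-1->C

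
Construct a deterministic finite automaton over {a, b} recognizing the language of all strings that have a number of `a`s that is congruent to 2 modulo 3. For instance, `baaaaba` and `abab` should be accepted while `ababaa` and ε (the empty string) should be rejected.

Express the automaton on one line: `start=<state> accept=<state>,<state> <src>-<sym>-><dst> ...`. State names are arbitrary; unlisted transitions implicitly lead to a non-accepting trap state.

start=s0 accept=s2 s0-a->s1 s0-b->s0 s1-a->s2 s1-b->s1 s2-a->s0 s2-b->s2

The only thing that matters is how many `a`s have appeared, reduced mod 3. Use one state per residue: s0 for 0, …, s2 for 2. Reading `a` moves to the next residue; anything else stays put. s2 is accepting.
With 3 states:
        a   b  
>  s0   s1  s0 
   s1   s2  s1 
 * s2   s0  s2 
(> = start, * = accepting)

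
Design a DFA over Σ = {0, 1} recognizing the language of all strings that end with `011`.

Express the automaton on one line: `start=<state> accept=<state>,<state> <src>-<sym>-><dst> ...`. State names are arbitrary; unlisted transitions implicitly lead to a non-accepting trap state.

start=q0 accept=q3 q0-0->q1 q0-1->q0 q1-0->q1 q1-1->q2 q2-0->q1 q2-1->q3 q3-0->q1 q3-1->q0

Remember how much of `011` the current input suffix matches. State q0 means no match yet; q1 means the last symbol is `0`; q2 means the last 2 symbols are `01`; q3 means the last 3 symbols are `011`. Only q3 accepts. On a mismatch, fall back to the longest proper suffix that is still a prefix of `011`.
A 4-state machine:
        0   1  
>  q0   q1  q0 
   q1   q1  q2 
   q2   q1  q3 
 * q3   q1  q0 
(> = start, * = accepting)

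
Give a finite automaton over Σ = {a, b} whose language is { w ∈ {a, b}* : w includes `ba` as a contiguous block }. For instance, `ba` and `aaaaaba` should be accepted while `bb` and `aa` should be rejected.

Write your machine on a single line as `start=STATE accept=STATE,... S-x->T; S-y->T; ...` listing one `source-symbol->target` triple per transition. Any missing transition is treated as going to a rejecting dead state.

start=S0; accept=S2; S0-a->S0; S0-b->S1; S1-a->S2; S1-b->S1; S2-a->S2; S2-b->S2

States S0..S1 record the length of the longest prefix of `ba` that matches the current input suffix. Reaching S2 means `ba` has been seen, and we stay there forever. Accept from S2.
3 states suffice.
        a   b  
>  S0   S0  S1 
   S1   S2  S1 
 * S2   S2  S2 
(> = start, * = accepting)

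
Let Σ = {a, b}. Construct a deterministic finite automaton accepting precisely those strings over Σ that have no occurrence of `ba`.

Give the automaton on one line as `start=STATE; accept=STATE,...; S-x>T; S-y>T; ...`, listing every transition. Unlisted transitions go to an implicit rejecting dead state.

start=q0; accept=q0,q1; q0-a>q0; q0-b>q1; q1-a>q2; q1-b>q1; q2-a>q2; q2-b>q2

Track partial matches of the forbidden pattern `ba`. State q2 is a dead state reached once `ba` has occurred; every other state accepts. q0 means no part of `ba` is currently matched.
A 3-state machine:
        a   b  
>* q0   q0  q1 
 * q1   q2  q1 
   q2   q2  q2 
(> = start, * = accepting)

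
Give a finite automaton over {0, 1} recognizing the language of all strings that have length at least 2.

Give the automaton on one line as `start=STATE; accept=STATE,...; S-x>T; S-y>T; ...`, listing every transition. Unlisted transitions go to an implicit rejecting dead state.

Count input length up to 3: every symbol moves from s0 toward s3, which means 'more than 2' and absorbs. Accept from {s2, s3}.
With 4 states:
        0   1  
>  s0   s1  s1 
   s1   s2  s2 
 * s2   s3  s3 
 * s3   s3  s3 
(> = start, * = accepting)

start=s0; accept=s2,s3; s0-0>s1; s0-1>s1; s1-0>s2; s1-1>s2; s2-0>s3; s2-1>s3; s3-0>s3; s3-1>s3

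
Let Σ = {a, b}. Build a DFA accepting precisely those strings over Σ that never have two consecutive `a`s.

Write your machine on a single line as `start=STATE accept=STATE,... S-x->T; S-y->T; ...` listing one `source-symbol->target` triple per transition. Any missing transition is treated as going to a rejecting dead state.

This is the complement of 'contains `aa`'. Use the same substring-matching states — S0 through S2 holding how much of `aa` has just been matched — but flip the accepting set: everything except the trap S2 accepts.
3 states suffice.
        a   b  
>* S0   S1  S0 
 * S1   S2  S0 
   S2   S2  S2 
(> = start, * = accepting)

start=S0; accept=S0,S1; S0-a->S1; S0-b->S0; S1-a->S2; S1-b->S0; S2-a->S2; S2-b->S2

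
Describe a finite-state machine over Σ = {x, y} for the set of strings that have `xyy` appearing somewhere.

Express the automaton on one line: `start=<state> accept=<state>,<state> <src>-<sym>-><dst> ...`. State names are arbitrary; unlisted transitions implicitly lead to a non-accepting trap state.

start=q0 accept=q3 q0-x->q1 q0-y->q0 q1-x->q1 q1-y->q2 q2-x->q1 q2-y->q3 q3-x->q3 q3-y->q3

States q0..q2 record the length of the longest prefix of `xyy` that matches the current input suffix. Reaching q3 means `xyy` has been seen, and we stay there forever. Accept from q3.
A 4-state machine:
        x   y  
>  q0   q1  q0 
   q1   q1  q2 
   q2   q1  q3 
 * q3   q3  q3 
(> = start, * = accepting)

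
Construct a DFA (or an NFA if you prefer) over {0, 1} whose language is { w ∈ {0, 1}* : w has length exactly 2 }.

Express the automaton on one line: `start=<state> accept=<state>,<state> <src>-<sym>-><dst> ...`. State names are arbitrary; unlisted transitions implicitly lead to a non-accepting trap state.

Count input length up to 3: every symbol moves from q0 toward q3, which means 'more than 2' and absorbs. Accept from {q2}.
A 4-state machine:
        0   1  
>  q0   q1  q1 
   q1   q2  q2 
 * q2   q3  q3 
   q3   q3  q3 
(> = start, * = accepting)

start=q0 accept=q2 q0-0->q1 q0-1->q1 q1-0->q2 q1-1->q2 q2-0->q3 q2-1->q3 q3-0->q3 q3-1->q3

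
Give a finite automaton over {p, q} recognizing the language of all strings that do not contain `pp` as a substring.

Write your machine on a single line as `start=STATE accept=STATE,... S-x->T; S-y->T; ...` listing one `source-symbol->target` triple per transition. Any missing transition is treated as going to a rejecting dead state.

start=A; accept=A,B; A-p->B; A-q->A; B-p->C; B-q->A; C-p->C; C-q->C

This is the complement of 'contains `pp`'. Use the same substring-matching states — A through C holding how much of `pp` has just been matched — but flip the accepting set: everything except the trap C accepts.
With 3 states:
       p  q 
>* A   B  A 
 * B   C  A 
   C   C  C 
(> = start, * = accepting)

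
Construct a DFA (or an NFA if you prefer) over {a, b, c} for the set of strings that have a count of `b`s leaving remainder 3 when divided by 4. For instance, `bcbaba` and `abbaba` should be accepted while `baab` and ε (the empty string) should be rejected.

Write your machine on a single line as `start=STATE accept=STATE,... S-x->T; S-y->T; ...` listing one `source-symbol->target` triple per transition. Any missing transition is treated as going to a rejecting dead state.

start=q0; accept=q3; q0-a->q0; q0-b->q1; q0-c->q0; q1-a->q1; q1-b->q2; q1-c->q1; q2-a->q2; q2-b->q3; q2-c->q2; q3-a->q3; q3-b->q0; q3-c->q3

The only thing that matters is how many `b`s have appeared, reduced mod 4. Use one state per residue: q0 for 0, …, q3 for 3. Reading `b` moves to the next residue; anything else stays put. q3 is accepting.
A 4-state machine:
        a   b   c  
>  q0   q0  q1  q0 
   q1   q1  q2  q1 
   q2   q2  q3  q2 
 * q3   q3  q0  q3 
(> = start, * = accepting)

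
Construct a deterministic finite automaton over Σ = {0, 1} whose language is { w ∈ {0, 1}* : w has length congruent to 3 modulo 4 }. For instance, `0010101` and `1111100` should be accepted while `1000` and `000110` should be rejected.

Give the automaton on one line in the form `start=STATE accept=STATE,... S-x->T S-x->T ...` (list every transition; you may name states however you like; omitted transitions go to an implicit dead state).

Only the length mod 4 matters, so use a 4-cycle: from any state, every input symbol moves to the next state, wrapping s3 back to s0. Mark s3 accepting.
With 4 states:
        0   1  
>  s0   s1  s1 
   s1   s2  s2 
   s2   s3  s3 
 * s3   s0  s0 
(> = start, * = accepting)

start=s0 accept=s3 s0-0->s1 s0-1->s1 s1-0->s2 s1-1->s2 s2-0->s3 s2-1->s3 s3-0->s0 s3-1->s0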